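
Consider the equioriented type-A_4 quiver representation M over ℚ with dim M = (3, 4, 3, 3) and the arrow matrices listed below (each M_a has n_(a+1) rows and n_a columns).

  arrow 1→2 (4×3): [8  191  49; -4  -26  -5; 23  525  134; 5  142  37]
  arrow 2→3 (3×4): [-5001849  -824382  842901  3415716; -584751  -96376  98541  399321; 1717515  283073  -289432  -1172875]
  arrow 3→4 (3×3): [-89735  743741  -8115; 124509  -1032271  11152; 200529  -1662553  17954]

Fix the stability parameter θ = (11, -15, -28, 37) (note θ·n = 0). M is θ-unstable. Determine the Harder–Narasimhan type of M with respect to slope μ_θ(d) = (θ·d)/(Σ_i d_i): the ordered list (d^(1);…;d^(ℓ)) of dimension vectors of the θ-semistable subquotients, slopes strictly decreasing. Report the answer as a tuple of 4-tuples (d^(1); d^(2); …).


Via rank(M_{q-1}∘⋯∘M_p): M ≅ I[1,2], I[1,4]^2, I[2,4].
μ_θ-semistable layers: μ^(1)=37; μ^(2)=-2; μ^(3)=-32/3; μ^(4)=-43/2

((0, 0, 0, 3); (1, 1, 0, 0); (2, 2, 2, 0); (0, 1, 1, 0))


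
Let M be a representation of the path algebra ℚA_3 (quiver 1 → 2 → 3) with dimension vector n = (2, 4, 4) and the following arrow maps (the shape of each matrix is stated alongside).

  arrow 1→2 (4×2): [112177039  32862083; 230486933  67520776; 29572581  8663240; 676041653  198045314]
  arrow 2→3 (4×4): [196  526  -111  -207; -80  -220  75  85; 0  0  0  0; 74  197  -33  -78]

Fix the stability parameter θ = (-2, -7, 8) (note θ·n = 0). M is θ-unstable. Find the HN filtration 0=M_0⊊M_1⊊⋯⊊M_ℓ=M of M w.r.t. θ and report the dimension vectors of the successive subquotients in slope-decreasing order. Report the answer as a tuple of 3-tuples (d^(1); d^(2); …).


Interval decomposition of M: I[1,2], I[1,3], I[2,2], I[2,3], I[3,3]^2.
HN type (ℓ=3): μ^(1)=8; μ^(2)=-9/2; μ^(3)=-7

((0, 0, 4); (2, 2, 0); (0, 2, 0))


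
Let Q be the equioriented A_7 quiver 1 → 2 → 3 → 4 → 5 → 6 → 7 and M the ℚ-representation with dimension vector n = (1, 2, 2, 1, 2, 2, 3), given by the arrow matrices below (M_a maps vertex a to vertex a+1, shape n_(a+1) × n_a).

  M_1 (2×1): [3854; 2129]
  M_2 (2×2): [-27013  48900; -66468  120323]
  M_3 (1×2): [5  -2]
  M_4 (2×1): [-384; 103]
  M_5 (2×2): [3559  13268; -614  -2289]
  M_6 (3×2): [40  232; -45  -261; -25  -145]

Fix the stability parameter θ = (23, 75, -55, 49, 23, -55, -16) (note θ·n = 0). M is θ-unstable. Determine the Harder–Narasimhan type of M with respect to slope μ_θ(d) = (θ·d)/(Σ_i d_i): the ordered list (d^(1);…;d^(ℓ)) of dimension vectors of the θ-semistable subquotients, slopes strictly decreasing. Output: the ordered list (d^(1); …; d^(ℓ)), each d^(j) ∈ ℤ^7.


Interval decomposition of M: I[1,3], I[2,7], I[5,6], I[7,7]^2.
HN type (ℓ=3): μ^(1)=43/3; μ^(2)=7/2; μ^(3)=-16

((1, 1, 1, 0, 0, 0, 0); (0, 1, 1, 1, 1, 1, 1); (0, 0, 0, 0, 1, 1, 2))


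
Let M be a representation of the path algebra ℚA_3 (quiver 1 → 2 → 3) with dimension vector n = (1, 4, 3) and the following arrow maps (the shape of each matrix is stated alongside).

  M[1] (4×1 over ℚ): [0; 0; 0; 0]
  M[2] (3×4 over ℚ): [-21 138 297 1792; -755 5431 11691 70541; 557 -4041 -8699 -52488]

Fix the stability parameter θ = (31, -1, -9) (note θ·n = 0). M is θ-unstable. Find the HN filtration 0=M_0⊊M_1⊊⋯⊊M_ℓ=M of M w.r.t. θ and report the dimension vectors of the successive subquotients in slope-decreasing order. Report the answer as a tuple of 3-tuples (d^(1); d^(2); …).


Via rank(M_{q-1}∘⋯∘M_p): M ≅ I[1,1], I[2,2], I[2,3]^3.
μ_θ-semistable layers: μ^(1)=31; μ^(2)=-1; μ^(3)=-5

((1, 0, 0); (0, 1, 0); (0, 3, 3))


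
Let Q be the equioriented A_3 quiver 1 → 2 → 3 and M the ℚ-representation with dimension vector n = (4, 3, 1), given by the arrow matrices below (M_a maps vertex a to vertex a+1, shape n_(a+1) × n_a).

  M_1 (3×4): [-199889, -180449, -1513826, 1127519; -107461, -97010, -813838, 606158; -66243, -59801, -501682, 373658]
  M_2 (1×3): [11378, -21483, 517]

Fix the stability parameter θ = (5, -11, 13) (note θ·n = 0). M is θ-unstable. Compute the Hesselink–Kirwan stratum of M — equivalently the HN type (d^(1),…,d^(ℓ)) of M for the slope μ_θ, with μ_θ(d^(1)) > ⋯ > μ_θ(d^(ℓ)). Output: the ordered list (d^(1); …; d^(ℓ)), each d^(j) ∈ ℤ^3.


Interval decomposition of M: I[1,1], I[1,2]^2, I[1,3].
HN type (ℓ=3): μ^(1)=13; μ^(2)=5; μ^(3)=-3

((0, 0, 1); (1, 0, 0); (3, 3, 0))


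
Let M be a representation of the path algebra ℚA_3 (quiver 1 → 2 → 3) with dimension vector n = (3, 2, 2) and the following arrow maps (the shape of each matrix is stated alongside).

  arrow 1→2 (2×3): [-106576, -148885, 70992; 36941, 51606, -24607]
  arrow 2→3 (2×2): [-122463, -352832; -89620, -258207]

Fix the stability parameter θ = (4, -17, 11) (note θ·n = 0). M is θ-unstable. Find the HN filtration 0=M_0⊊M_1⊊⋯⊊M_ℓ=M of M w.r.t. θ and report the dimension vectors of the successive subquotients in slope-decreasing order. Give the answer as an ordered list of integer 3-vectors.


Interval decomposition of M: I[1,1], I[1,3]^2.
HN type (ℓ=3): μ^(1)=11; μ^(2)=4; μ^(3)=-13/2

((0, 0, 2); (1, 0, 0); (2, 2, 0))


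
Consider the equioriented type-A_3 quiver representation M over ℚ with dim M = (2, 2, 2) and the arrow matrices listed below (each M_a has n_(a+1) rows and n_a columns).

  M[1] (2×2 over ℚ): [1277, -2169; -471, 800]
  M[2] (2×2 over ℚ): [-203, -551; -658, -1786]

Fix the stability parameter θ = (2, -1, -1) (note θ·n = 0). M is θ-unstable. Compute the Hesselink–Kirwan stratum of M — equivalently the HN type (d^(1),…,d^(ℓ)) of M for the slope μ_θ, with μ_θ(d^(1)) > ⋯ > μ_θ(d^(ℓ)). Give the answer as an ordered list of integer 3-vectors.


Interval decomposition of M: I[1,2], I[1,3], I[3,3].
HN type (ℓ=3): μ^(1)=1/2; μ^(2)=0; μ^(3)=-1

((1, 1, 0); (1, 1, 1); (0, 0, 1))


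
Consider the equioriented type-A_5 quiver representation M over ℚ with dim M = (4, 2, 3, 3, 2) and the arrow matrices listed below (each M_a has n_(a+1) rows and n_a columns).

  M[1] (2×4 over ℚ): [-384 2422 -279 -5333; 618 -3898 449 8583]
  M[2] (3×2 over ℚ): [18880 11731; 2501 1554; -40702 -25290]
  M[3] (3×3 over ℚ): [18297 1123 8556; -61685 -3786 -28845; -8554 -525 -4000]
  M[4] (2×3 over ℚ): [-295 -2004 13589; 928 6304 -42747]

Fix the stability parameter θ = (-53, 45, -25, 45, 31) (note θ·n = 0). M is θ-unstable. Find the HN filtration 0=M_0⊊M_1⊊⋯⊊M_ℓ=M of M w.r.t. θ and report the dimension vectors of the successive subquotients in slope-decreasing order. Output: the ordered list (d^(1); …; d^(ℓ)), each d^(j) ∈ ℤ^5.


Via rank(M_{q-1}∘⋯∘M_p): M ≅ I[1,1]^2, I[1,5]^2, I[3,4].
μ_θ-semistable layers: μ^(1)=45; μ^(2)=38; μ^(3)=10; μ^(4)=-25; μ^(5)=-53

((0, 0, 0, 1, 0); (0, 0, 0, 2, 2); (0, 2, 2, 0, 0); (0, 0, 1, 0, 0); (4, 0, 0, 0, 0))


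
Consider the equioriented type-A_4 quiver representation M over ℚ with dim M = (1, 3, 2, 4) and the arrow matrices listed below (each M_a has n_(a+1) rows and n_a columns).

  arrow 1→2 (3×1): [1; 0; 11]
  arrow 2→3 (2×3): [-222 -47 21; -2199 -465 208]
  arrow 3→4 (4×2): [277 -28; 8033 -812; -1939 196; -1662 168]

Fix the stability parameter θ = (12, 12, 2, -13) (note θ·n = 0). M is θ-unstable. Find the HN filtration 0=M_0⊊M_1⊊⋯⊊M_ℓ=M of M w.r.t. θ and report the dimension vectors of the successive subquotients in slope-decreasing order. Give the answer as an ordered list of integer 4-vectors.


Barcode: M ≅ I[1,4], I[2,2], I[2,3], I[4,4]^3. HN layers by μ_θ (4 steps, strictly decreasing):
  μ^(1)=12; μ^(2)=7; μ^(3)=13/4; μ^(4)=-13

((0, 1, 0, 0); (0, 1, 1, 0); (1, 1, 1, 1); (0, 0, 0, 3))


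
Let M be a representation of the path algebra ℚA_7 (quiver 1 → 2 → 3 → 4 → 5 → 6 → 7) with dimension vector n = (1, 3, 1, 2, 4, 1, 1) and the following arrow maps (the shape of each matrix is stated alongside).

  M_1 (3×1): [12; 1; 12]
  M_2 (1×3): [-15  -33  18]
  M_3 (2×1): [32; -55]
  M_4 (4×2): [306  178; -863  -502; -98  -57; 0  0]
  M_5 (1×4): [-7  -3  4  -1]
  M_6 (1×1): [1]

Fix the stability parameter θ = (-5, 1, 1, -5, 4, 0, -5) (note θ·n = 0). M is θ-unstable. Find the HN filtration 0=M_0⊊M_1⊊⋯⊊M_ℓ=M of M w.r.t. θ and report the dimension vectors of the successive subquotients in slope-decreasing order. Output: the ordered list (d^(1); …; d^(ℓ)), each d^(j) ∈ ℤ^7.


Barcode: M ≅ I[1,5], I[2,2]^2, I[4,7], I[5,5]^2. HN layers by μ_θ (5 steps, strictly decreasing):
  μ^(1)=4; μ^(2)=1; μ^(3)=-1/3; μ^(4)=-1; μ^(5)=-5

((0, 0, 0, 0, 3, 0, 0); (0, 2, 0, 0, 0, 0, 0); (0, 0, 0, 0, 1, 1, 1); (0, 1, 1, 1, 0, 0, 0); (1, 0, 0, 1, 0, 0, 0))


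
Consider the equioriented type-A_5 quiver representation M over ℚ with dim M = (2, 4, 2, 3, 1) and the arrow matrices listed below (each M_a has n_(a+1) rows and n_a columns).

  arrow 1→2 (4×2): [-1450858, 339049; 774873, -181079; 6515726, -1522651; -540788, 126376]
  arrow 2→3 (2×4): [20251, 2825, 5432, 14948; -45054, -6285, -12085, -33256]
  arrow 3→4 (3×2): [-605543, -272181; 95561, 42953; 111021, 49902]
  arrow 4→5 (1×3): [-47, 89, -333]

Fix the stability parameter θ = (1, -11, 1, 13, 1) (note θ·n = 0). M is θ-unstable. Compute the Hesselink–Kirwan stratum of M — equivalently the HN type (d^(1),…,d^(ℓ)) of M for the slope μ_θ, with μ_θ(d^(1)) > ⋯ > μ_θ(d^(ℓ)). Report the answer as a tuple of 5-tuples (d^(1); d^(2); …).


Via rank(M_{q-1}∘⋯∘M_p): M ≅ I[1,2], I[1,5], I[2,2], I[2,4], I[4,4].
μ_θ-semistable layers: μ^(1)=13; μ^(2)=7; μ^(3)=1; μ^(4)=-5; μ^(5)=-11

((0, 0, 0, 2, 0); (0, 0, 0, 1, 1); (0, 0, 2, 0, 0); (2, 2, 0, 0, 0); (0, 2, 0, 0, 0))


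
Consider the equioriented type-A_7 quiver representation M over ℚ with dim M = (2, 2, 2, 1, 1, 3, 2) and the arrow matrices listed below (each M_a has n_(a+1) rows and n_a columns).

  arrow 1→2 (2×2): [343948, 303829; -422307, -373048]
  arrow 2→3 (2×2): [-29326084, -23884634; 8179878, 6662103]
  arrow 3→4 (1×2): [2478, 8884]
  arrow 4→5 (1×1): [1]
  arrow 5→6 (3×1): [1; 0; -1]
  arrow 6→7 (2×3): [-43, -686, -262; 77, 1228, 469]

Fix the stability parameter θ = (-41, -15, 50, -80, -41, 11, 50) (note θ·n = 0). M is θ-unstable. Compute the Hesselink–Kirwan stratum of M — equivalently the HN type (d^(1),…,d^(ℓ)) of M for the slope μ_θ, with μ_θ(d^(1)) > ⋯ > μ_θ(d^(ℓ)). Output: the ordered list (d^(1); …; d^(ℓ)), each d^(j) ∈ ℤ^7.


Barcode: M ≅ I[1,2], I[1,3], I[3,7], I[6,6], I[6,7]. HN layers by μ_θ (5 steps, strictly decreasing):
  μ^(1)=50; μ^(2)=11; μ^(3)=-15; μ^(4)=-71/3; μ^(5)=-41

((0, 0, 1, 0, 0, 0, 2); (0, 0, 0, 0, 0, 3, 0); (0, 2, 0, 0, 0, 0, 0); (0, 0, 1, 1, 1, 0, 0); (2, 0, 0, 0, 0, 0, 0))


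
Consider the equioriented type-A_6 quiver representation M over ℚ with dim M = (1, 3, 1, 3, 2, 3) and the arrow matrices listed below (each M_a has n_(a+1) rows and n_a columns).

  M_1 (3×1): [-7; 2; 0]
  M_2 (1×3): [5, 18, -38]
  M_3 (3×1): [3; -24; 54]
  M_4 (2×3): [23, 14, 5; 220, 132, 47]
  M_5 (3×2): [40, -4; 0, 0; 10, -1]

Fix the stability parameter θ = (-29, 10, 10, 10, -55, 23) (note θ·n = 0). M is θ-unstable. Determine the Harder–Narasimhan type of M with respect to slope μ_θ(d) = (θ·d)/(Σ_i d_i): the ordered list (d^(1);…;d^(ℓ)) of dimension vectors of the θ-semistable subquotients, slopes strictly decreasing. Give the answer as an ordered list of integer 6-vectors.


Barcode: M ≅ I[1,5], I[2,2]^2, I[4,4], I[4,6], I[6,6]^2. HN layers by μ_θ (5 steps, strictly decreasing):
  μ^(1)=23; μ^(2)=10; μ^(3)=-25/4; μ^(4)=-45/2; μ^(5)=-29

((0, 0, 0, 0, 0, 3); (0, 2, 0, 1, 0, 0); (0, 1, 1, 1, 1, 0); (0, 0, 0, 1, 1, 0); (1, 0, 0, 0, 0, 0))


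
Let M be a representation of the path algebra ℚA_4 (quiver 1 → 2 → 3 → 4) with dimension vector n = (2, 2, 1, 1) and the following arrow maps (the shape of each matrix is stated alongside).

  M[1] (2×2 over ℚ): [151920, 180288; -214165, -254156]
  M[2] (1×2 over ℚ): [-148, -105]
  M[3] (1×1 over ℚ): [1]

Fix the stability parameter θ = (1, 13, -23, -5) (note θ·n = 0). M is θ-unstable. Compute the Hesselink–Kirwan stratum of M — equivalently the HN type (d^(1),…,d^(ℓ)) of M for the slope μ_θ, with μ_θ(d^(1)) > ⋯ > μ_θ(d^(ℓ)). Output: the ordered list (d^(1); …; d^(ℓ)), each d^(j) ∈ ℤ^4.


Interval decomposition of M: I[1,1], I[1,4], I[2,2].
HN type (ℓ=3): μ^(1)=13; μ^(2)=1; μ^(3)=-7/2

((0, 1, 0, 0); (1, 0, 0, 0); (1, 1, 1, 1))


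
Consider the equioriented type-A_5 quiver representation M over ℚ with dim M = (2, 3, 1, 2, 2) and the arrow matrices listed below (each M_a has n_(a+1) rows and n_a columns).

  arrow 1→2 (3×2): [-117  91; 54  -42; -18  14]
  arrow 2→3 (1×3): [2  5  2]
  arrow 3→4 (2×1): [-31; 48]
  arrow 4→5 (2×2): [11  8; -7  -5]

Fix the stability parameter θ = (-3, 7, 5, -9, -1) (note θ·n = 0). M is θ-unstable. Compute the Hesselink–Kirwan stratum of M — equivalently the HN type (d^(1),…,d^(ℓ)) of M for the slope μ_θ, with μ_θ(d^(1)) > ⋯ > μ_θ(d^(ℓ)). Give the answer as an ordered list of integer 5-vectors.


Via rank(M_{q-1}∘⋯∘M_p): M ≅ I[1,1], I[1,2], I[2,2], I[2,5], I[4,5].
μ_θ-semistable layers: μ^(1)=7; μ^(2)=1/2; μ^(3)=-1; μ^(4)=-3; μ^(5)=-9

((0, 2, 0, 0, 0); (0, 1, 1, 1, 1); (0, 0, 0, 0, 1); (2, 0, 0, 0, 0); (0, 0, 0, 1, 0))


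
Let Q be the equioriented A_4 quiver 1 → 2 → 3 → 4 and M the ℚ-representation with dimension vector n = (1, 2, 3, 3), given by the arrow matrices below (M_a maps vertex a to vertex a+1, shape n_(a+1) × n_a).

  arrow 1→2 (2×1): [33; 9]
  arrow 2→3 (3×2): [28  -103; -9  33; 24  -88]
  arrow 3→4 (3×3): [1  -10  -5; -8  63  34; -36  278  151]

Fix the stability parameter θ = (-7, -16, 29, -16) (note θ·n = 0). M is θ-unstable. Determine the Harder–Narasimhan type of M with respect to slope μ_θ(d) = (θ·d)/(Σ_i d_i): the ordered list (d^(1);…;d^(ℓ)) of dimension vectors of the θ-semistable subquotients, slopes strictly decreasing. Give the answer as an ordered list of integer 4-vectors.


Via rank(M_{q-1}∘⋯∘M_p): M ≅ I[1,4], I[2,4], I[3,4].
μ_θ-semistable layers: μ^(1)=13/2; μ^(2)=-23/2; μ^(3)=-16

((0, 0, 3, 3); (1, 1, 0, 0); (0, 1, 0, 0))


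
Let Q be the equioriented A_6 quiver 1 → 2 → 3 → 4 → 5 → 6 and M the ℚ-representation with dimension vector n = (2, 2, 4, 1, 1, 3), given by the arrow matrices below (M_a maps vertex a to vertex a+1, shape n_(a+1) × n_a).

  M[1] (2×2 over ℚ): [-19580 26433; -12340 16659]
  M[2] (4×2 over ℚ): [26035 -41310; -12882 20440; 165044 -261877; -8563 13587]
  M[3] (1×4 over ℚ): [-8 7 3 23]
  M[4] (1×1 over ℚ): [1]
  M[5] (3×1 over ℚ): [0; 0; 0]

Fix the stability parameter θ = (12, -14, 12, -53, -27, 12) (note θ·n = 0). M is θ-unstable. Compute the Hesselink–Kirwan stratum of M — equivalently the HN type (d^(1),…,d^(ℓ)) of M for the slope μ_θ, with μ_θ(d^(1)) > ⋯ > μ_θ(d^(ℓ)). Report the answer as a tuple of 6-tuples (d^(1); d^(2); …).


Via rank(M_{q-1}∘⋯∘M_p): M ≅ I[1,1], I[1,5], I[2,3], I[3,3]^2, I[6,6]^3.
μ_θ-semistable layers: μ^(1)=12; μ^(2)=-14

((1, 0, 3, 0, 0, 3); (1, 2, 1, 1, 1, 0))


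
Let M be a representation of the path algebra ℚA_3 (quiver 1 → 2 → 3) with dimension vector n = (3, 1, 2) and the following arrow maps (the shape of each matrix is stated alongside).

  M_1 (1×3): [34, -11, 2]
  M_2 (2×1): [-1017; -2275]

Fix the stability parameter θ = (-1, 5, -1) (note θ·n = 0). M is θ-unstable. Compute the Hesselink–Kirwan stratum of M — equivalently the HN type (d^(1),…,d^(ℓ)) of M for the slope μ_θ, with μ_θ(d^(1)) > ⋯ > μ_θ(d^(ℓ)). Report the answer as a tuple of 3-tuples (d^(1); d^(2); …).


Barcode: M ≅ I[1,1]^2, I[1,3], I[3,3]. HN layers by μ_θ (2 steps, strictly decreasing):
  μ^(1)=2; μ^(2)=-1

((0, 1, 1); (3, 0, 1))


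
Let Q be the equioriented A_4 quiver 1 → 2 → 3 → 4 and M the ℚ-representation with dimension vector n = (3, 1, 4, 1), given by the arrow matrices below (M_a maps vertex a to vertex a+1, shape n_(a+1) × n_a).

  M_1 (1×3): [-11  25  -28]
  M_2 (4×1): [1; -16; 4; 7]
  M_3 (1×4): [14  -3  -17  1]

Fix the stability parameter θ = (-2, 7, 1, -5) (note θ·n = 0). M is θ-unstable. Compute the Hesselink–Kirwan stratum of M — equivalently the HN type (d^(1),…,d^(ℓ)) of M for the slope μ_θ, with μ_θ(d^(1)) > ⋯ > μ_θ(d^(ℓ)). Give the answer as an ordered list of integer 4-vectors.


Via rank(M_{q-1}∘⋯∘M_p): M ≅ I[1,1]^2, I[1,4], I[3,3]^3.
μ_θ-semistable layers: μ^(1)=1; μ^(2)=-2

((0, 1, 4, 1); (3, 0, 0, 0))


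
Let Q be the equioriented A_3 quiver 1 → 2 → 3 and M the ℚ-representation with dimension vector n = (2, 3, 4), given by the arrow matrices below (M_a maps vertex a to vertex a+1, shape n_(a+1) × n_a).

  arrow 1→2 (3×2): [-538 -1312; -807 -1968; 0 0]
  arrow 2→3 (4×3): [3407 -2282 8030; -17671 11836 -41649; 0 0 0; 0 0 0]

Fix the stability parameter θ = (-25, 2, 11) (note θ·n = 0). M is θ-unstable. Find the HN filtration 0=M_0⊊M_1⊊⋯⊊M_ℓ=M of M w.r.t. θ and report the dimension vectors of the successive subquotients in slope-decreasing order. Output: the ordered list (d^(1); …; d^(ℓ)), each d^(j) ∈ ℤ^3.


Interval decomposition of M: I[1,1], I[1,3], I[2,2], I[2,3], I[3,3]^2.
HN type (ℓ=3): μ^(1)=11; μ^(2)=2; μ^(3)=-25

((0, 0, 4); (0, 3, 0); (2, 0, 0))


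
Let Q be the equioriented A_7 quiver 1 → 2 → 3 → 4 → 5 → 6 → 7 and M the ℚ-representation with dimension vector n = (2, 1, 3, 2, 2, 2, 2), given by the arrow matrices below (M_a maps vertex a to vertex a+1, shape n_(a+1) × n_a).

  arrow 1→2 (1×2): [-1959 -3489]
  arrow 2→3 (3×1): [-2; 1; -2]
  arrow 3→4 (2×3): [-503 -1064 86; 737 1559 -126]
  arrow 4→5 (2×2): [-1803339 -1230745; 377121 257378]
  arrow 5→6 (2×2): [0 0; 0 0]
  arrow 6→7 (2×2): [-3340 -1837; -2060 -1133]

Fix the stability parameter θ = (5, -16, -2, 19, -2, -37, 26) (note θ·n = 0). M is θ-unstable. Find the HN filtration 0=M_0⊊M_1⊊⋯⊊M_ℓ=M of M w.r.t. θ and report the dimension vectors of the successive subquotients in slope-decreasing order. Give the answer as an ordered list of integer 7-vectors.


Barcode: M ≅ I[1,1], I[1,5], I[3,3], I[3,5], I[6,6], I[6,7], I[7,7]. HN layers by μ_θ (6 steps, strictly decreasing):
  μ^(1)=26; μ^(2)=17/2; μ^(3)=5; μ^(4)=-2; μ^(5)=-11/2; μ^(6)=-37

((0, 0, 0, 0, 0, 0, 2); (0, 0, 0, 2, 2, 0, 0); (1, 0, 0, 0, 0, 0, 0); (0, 0, 3, 0, 0, 0, 0); (1, 1, 0, 0, 0, 0, 0); (0, 0, 0, 0, 0, 2, 0))


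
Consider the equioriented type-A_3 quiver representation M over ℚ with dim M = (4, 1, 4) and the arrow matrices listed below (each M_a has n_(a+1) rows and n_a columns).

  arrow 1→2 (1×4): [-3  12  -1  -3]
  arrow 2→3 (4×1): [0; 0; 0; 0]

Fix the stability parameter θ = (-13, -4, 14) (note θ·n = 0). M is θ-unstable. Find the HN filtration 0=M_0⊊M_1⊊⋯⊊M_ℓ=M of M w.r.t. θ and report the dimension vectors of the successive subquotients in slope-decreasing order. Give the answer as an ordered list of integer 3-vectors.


Via rank(M_{q-1}∘⋯∘M_p): M ≅ I[1,1]^3, I[1,2], I[3,3]^4.
μ_θ-semistable layers: μ^(1)=14; μ^(2)=-4; μ^(3)=-13

((0, 0, 4); (0, 1, 0); (4, 0, 0))


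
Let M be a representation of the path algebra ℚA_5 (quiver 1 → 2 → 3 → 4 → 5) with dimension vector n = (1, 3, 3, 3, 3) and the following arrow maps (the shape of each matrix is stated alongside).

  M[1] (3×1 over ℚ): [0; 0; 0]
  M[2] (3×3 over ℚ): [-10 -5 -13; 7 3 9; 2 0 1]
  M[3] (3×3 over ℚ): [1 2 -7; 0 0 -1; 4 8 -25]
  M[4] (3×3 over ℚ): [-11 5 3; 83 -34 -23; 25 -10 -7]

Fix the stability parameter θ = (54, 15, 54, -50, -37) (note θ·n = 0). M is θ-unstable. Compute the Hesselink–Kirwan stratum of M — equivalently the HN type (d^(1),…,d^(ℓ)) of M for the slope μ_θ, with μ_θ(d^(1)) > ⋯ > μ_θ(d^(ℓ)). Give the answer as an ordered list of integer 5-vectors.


Interval decomposition of M: I[1,1], I[2,3], I[2,5]^2, I[4,5].
HN type (ℓ=5): μ^(1)=54; μ^(2)=15; μ^(3)=-9/2; μ^(4)=-37; μ^(5)=-50

((1, 0, 1, 0, 0); (0, 1, 0, 0, 0); (0, 2, 2, 2, 2); (0, 0, 0, 0, 1); (0, 0, 0, 1, 0))


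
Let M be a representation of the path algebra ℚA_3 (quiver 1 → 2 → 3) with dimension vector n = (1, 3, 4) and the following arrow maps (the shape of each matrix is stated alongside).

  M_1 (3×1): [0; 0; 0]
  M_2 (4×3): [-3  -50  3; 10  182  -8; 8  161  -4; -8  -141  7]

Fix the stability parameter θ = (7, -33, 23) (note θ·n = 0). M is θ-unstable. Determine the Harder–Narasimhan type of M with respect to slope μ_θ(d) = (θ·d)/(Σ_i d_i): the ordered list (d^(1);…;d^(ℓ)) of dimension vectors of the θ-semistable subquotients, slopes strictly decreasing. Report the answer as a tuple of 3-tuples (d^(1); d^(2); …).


Interval decomposition of M: I[1,1], I[2,3]^3, I[3,3].
HN type (ℓ=3): μ^(1)=23; μ^(2)=7; μ^(3)=-33

((0, 0, 4); (1, 0, 0); (0, 3, 0))


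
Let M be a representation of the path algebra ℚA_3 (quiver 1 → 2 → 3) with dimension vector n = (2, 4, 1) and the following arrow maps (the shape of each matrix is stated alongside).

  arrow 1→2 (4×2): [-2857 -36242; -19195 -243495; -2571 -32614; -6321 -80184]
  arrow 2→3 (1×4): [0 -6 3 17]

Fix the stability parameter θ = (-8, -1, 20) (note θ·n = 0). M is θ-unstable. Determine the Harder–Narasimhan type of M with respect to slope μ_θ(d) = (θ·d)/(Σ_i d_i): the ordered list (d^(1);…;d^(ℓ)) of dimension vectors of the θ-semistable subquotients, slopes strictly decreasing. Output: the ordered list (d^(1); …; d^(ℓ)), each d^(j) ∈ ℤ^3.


Barcode: M ≅ I[1,2]^2, I[2,2], I[2,3]. HN layers by μ_θ (3 steps, strictly decreasing):
  μ^(1)=20; μ^(2)=-1; μ^(3)=-8

((0, 0, 1); (0, 4, 0); (2, 0, 0))


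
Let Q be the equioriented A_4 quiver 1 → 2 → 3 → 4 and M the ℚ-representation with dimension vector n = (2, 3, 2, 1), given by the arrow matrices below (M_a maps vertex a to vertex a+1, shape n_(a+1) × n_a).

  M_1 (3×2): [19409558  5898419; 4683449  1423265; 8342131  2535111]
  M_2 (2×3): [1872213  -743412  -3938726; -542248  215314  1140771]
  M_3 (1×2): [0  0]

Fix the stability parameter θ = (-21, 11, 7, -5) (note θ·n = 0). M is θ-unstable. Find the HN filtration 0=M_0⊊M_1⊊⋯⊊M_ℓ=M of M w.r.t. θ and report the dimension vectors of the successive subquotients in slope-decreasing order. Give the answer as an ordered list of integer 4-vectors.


Via rank(M_{q-1}∘⋯∘M_p): M ≅ I[1,3]^2, I[2,2], I[4,4].
μ_θ-semistable layers: μ^(1)=11; μ^(2)=9; μ^(3)=-5; μ^(4)=-21

((0, 1, 0, 0); (0, 2, 2, 0); (0, 0, 0, 1); (2, 0, 0, 0))


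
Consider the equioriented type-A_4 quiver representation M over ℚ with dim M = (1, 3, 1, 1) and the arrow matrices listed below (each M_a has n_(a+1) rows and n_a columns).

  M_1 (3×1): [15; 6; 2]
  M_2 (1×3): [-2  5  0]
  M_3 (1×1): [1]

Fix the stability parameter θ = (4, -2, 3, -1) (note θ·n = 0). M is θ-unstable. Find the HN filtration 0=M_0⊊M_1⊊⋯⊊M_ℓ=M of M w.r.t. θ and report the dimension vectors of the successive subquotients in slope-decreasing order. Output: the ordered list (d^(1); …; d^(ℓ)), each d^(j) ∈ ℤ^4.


Barcode: M ≅ I[1,2], I[2,2], I[2,4]. HN layers by μ_θ (2 steps, strictly decreasing):
  μ^(1)=1; μ^(2)=-2

((1, 1, 1, 1); (0, 2, 0, 0))


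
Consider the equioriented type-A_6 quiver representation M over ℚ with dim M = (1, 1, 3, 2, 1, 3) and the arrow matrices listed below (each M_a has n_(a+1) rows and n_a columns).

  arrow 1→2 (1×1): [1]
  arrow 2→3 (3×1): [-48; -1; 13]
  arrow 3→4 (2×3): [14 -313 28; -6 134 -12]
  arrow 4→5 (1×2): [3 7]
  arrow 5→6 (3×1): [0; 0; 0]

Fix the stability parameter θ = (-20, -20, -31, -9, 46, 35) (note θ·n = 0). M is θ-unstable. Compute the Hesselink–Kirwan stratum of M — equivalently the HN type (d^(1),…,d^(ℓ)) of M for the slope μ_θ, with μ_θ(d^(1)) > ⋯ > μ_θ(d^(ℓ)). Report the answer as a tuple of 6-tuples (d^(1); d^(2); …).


Via rank(M_{q-1}∘⋯∘M_p): M ≅ I[1,5], I[3,3], I[3,4], I[6,6]^3.
μ_θ-semistable layers: μ^(1)=46; μ^(2)=35; μ^(3)=-9; μ^(4)=-71/3; μ^(5)=-31

((0, 0, 0, 0, 1, 0); (0, 0, 0, 0, 0, 3); (0, 0, 0, 2, 0, 0); (1, 1, 1, 0, 0, 0); (0, 0, 2, 0, 0, 0))


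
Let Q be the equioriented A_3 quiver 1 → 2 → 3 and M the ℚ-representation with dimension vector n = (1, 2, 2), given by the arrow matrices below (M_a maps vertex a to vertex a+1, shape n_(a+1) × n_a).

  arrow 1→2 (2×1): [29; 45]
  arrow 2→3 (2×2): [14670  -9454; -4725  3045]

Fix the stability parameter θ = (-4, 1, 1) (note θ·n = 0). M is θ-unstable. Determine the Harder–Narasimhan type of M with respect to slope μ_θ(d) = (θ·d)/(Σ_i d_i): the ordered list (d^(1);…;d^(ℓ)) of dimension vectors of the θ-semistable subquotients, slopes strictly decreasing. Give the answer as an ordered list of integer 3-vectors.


Barcode: M ≅ I[1,2], I[2,3], I[3,3]. HN layers by μ_θ (2 steps, strictly decreasing):
  μ^(1)=1; μ^(2)=-4

((0, 2, 2); (1, 0, 0))


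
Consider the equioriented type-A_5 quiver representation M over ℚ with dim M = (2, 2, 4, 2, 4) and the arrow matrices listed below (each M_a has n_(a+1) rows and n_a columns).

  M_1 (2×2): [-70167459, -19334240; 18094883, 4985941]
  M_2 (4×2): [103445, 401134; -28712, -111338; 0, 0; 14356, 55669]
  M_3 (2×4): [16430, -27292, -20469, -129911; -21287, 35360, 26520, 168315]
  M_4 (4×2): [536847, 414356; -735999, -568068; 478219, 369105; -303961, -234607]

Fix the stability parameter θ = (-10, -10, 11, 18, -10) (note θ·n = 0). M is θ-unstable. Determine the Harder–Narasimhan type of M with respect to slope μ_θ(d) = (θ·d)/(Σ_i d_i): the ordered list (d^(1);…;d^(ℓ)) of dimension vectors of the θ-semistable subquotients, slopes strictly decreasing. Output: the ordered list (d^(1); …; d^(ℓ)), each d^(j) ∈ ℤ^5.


Via rank(M_{q-1}∘⋯∘M_p): M ≅ I[1,5]^2, I[3,3]^2, I[5,5]^2.
μ_θ-semistable layers: μ^(1)=11; μ^(2)=19/3; μ^(3)=-10

((0, 0, 2, 0, 0); (0, 0, 2, 2, 2); (2, 2, 0, 0, 2))


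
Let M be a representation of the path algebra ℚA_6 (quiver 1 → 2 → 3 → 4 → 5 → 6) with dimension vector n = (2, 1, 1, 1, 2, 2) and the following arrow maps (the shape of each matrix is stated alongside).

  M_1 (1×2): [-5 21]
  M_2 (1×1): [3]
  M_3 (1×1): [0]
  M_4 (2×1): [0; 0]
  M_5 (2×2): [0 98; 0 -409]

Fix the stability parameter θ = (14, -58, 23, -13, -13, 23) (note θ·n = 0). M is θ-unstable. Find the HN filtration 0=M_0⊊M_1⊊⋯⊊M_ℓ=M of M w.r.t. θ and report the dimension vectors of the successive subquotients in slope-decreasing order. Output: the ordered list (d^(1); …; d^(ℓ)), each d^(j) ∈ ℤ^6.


Via rank(M_{q-1}∘⋯∘M_p): M ≅ I[1,1], I[1,3], I[4,4], I[5,5], I[5,6], I[6,6].
μ_θ-semistable layers: μ^(1)=23; μ^(2)=14; μ^(3)=-13; μ^(4)=-22

((0, 0, 1, 0, 0, 2); (1, 0, 0, 0, 0, 0); (0, 0, 0, 1, 2, 0); (1, 1, 0, 0, 0, 0))


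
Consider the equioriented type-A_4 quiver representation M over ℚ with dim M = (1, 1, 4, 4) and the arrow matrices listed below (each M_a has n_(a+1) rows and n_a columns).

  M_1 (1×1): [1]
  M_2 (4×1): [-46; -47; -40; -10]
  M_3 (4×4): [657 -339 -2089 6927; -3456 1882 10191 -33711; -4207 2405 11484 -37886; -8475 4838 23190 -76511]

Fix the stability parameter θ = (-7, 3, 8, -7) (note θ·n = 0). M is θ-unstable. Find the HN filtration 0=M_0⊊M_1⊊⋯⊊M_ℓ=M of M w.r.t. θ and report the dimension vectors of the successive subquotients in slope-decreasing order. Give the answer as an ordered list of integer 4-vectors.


Via rank(M_{q-1}∘⋯∘M_p): M ≅ I[1,4], I[3,4]^3.
μ_θ-semistable layers: μ^(1)=4/3; μ^(2)=1/2; μ^(3)=-7

((0, 1, 1, 1); (0, 0, 3, 3); (1, 0, 0, 0))


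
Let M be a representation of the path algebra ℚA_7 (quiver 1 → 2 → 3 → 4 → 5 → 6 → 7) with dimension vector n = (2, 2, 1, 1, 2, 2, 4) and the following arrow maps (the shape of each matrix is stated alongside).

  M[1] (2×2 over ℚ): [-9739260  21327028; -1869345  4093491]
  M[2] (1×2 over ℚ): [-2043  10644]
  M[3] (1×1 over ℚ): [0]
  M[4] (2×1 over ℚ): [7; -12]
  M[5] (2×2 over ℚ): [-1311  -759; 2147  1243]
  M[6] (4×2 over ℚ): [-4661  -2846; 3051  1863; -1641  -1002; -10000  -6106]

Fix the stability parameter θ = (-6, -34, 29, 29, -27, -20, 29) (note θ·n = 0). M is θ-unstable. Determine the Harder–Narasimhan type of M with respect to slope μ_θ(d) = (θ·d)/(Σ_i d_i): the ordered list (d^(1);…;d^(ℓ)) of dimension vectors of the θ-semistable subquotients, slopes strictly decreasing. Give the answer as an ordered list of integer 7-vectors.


Interval decomposition of M: I[1,1], I[1,2], I[2,3], I[4,7], I[5,5], I[6,7], I[7,7]^2.
HN type (ℓ=5): μ^(1)=29; μ^(2)=-6; μ^(3)=-20; μ^(4)=-27; μ^(5)=-34

((0, 0, 1, 0, 0, 0, 4); (1, 0, 0, 1, 1, 1, 0); (1, 1, 0, 0, 0, 1, 0); (0, 0, 0, 0, 1, 0, 0); (0, 1, 0, 0, 0, 0, 0))


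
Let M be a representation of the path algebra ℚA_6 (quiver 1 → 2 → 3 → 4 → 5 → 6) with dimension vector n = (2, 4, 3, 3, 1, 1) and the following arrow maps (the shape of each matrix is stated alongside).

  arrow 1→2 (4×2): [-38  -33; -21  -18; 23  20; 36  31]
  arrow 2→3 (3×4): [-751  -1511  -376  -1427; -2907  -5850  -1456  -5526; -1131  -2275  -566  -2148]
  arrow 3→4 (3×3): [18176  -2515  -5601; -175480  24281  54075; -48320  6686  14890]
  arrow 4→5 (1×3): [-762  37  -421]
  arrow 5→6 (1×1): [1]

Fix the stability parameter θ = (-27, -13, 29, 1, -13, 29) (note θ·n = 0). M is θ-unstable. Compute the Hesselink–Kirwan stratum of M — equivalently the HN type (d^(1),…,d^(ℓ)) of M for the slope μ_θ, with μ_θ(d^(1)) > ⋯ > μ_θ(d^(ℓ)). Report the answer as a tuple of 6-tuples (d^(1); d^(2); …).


Via rank(M_{q-1}∘⋯∘M_p): M ≅ I[1,4], I[1,6], I[2,2], I[2,3], I[4,4].
μ_θ-semistable layers: μ^(1)=29; μ^(2)=15; μ^(3)=17/3; μ^(4)=1; μ^(5)=-13; μ^(6)=-27

((0, 0, 1, 0, 0, 1); (0, 0, 1, 1, 0, 0); (0, 0, 1, 1, 1, 0); (0, 0, 0, 1, 0, 0); (0, 4, 0, 0, 0, 0); (2, 0, 0, 0, 0, 0))


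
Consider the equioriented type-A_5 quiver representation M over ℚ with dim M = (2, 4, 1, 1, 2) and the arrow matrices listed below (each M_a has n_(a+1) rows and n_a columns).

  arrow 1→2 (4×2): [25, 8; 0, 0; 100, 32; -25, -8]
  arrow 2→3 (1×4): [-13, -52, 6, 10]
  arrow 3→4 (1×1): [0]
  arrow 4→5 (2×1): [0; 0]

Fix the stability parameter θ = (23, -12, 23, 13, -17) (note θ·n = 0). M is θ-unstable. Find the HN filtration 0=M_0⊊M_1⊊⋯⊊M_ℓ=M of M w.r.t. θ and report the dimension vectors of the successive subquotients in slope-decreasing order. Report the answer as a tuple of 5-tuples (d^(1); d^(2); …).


Barcode: M ≅ I[1,1], I[1,3], I[2,2]^3, I[4,4], I[5,5]^2. HN layers by μ_θ (5 steps, strictly decreasing):
  μ^(1)=23; μ^(2)=13; μ^(3)=11/2; μ^(4)=-12; μ^(5)=-17

((1, 0, 1, 0, 0); (0, 0, 0, 1, 0); (1, 1, 0, 0, 0); (0, 3, 0, 0, 0); (0, 0, 0, 0, 2))


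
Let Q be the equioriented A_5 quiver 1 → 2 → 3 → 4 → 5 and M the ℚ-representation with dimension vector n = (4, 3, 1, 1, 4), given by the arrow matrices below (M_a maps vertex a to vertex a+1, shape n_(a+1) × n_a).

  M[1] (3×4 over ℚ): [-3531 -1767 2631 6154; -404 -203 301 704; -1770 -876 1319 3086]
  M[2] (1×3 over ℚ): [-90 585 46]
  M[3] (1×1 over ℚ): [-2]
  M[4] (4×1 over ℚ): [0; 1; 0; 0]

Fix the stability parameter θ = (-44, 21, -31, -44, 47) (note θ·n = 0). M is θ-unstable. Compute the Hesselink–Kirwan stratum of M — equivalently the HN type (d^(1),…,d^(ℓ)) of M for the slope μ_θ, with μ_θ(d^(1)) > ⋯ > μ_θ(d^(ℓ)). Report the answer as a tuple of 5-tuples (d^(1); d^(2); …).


Barcode: M ≅ I[1,1], I[1,2]^2, I[1,5], I[5,5]^3. HN layers by μ_θ (4 steps, strictly decreasing):
  μ^(1)=47; μ^(2)=21; μ^(3)=-18; μ^(4)=-44

((0, 0, 0, 0, 4); (0, 2, 0, 0, 0); (0, 1, 1, 1, 0); (4, 0, 0, 0, 0))


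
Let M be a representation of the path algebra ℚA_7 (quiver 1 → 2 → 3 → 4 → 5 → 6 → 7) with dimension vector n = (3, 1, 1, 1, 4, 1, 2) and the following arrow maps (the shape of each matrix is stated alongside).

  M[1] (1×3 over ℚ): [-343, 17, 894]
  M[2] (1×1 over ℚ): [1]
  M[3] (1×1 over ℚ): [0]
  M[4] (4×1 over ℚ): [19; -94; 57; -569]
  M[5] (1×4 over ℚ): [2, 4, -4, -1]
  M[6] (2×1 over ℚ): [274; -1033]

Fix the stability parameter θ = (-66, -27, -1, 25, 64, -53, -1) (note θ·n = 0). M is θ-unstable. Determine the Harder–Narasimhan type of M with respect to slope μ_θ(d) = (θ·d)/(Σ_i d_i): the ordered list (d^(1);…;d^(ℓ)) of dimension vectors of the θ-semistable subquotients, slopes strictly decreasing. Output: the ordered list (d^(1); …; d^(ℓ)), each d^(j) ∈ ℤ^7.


Interval decomposition of M: I[1,1]^2, I[1,3], I[4,7], I[5,5]^3, I[7,7].
HN type (ℓ=5): μ^(1)=64; μ^(2)=35/4; μ^(3)=-1; μ^(4)=-27; μ^(5)=-66

((0, 0, 0, 0, 3, 0, 0); (0, 0, 0, 1, 1, 1, 1); (0, 0, 1, 0, 0, 0, 1); (0, 1, 0, 0, 0, 0, 0); (3, 0, 0, 0, 0, 0, 0))


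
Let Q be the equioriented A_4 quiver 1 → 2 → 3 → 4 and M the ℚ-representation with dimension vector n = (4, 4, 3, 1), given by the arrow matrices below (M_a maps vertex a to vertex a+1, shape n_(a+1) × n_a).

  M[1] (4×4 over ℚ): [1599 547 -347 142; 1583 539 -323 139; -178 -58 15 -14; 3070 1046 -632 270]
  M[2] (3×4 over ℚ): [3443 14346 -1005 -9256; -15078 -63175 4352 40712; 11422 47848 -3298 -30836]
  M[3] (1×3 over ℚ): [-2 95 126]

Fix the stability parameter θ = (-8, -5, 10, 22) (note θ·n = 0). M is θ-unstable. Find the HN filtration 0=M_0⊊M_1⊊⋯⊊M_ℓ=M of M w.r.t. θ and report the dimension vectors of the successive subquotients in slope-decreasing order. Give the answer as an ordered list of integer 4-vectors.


Barcode: M ≅ I[1,1], I[1,2], I[1,3], I[1,4], I[2,3]. HN layers by μ_θ (4 steps, strictly decreasing):
  μ^(1)=22; μ^(2)=10; μ^(3)=-5; μ^(4)=-8

((0, 0, 0, 1); (0, 0, 3, 0); (0, 4, 0, 0); (4, 0, 0, 0))


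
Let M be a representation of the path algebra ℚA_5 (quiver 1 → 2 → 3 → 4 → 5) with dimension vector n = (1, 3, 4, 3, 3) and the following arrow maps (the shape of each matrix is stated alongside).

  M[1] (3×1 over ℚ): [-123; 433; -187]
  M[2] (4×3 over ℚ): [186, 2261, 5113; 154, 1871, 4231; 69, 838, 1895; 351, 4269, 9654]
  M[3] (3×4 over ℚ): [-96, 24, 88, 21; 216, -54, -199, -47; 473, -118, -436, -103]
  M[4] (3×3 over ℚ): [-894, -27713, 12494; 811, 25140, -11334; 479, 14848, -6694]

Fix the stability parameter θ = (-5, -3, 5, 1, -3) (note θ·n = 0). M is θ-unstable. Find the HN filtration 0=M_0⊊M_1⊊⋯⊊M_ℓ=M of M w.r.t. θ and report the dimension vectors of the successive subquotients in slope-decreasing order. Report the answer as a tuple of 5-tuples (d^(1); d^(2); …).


Via rank(M_{q-1}∘⋯∘M_p): M ≅ I[1,5], I[2,2], I[2,5], I[3,3], I[3,4], I[5,5].
μ_θ-semistable layers: μ^(1)=5; μ^(2)=3; μ^(3)=1; μ^(4)=-3; μ^(5)=-5

((0, 0, 1, 0, 0); (0, 0, 1, 1, 0); (0, 0, 2, 2, 2); (0, 3, 0, 0, 1); (1, 0, 0, 0, 0))


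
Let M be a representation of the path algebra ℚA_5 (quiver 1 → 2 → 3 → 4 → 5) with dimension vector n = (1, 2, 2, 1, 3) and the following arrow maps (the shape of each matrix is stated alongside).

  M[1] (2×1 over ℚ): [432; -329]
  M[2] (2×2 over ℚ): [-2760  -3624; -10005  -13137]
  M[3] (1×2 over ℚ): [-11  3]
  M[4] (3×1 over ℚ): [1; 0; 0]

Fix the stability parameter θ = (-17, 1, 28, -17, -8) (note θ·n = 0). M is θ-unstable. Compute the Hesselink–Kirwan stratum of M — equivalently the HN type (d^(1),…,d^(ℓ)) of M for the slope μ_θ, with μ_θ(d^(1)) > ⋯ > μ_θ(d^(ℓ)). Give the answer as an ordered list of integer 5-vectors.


Interval decomposition of M: I[1,5], I[2,2], I[3,3], I[5,5]^2.
HN type (ℓ=4): μ^(1)=28; μ^(2)=1; μ^(3)=-8; μ^(4)=-17

((0, 0, 1, 0, 0); (0, 2, 1, 1, 1); (0, 0, 0, 0, 2); (1, 0, 0, 0, 0))


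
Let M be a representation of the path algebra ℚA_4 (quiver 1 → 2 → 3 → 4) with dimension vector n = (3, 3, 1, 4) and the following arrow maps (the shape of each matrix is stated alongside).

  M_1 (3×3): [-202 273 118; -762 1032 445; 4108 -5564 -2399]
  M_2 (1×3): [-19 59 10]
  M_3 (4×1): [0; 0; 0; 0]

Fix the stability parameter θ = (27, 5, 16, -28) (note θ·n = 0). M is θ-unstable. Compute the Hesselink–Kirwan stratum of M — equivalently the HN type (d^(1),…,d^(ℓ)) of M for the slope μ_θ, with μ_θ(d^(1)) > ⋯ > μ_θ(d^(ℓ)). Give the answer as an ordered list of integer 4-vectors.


Barcode: M ≅ I[1,2]^2, I[1,3], I[4,4]^4. HN layers by μ_θ (2 steps, strictly decreasing):
  μ^(1)=16; μ^(2)=-28

((3, 3, 1, 0); (0, 0, 0, 4))


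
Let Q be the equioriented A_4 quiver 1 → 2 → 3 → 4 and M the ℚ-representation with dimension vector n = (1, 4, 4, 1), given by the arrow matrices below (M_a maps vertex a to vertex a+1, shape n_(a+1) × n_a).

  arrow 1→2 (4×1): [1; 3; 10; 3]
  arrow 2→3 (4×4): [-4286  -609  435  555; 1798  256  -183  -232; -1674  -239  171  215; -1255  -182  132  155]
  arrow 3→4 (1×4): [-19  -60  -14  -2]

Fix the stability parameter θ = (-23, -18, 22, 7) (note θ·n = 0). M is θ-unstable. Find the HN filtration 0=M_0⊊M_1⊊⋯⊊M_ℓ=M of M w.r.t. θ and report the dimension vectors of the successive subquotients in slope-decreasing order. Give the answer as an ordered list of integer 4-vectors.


Barcode: M ≅ I[1,4], I[2,3]^3. HN layers by μ_θ (4 steps, strictly decreasing):
  μ^(1)=22; μ^(2)=29/2; μ^(3)=-18; μ^(4)=-23

((0, 0, 3, 0); (0, 0, 1, 1); (0, 4, 0, 0); (1, 0, 0, 0))


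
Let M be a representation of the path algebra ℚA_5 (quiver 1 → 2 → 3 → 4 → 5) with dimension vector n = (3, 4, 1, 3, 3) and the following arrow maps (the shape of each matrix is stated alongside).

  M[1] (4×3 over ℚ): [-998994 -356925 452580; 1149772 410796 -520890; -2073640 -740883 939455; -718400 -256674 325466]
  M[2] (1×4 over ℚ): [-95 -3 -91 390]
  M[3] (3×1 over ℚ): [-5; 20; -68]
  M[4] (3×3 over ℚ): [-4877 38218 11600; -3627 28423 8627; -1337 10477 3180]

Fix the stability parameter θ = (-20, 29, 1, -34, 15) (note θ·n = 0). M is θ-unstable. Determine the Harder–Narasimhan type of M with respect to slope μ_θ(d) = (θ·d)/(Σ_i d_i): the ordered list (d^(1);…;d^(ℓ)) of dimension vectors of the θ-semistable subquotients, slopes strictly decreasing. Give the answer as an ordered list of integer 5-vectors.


Via rank(M_{q-1}∘⋯∘M_p): M ≅ I[1,2]^2, I[1,5], I[2,2], I[4,5]^2.
μ_θ-semistable layers: μ^(1)=29; μ^(2)=15; μ^(3)=-4/3; μ^(4)=-20; μ^(5)=-34

((0, 3, 0, 0, 0); (0, 0, 0, 0, 3); (0, 1, 1, 1, 0); (3, 0, 0, 0, 0); (0, 0, 0, 2, 0))


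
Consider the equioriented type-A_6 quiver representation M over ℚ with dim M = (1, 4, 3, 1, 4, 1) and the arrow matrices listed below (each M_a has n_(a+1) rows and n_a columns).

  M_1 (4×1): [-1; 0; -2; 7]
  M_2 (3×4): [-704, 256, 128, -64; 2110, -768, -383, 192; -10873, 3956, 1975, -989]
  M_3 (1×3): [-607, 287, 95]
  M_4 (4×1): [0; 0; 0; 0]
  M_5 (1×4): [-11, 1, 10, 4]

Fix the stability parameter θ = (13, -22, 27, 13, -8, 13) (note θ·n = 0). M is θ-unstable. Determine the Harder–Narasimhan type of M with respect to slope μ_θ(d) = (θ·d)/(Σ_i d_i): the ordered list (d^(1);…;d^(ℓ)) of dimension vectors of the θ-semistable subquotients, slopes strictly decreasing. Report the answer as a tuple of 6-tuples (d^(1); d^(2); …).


Interval decomposition of M: I[1,2], I[2,2], I[2,3], I[2,4], I[3,3], I[5,5]^3, I[5,6].
HN type (ℓ=6): μ^(1)=27; μ^(2)=20; μ^(3)=13; μ^(4)=-9/2; μ^(5)=-8; μ^(6)=-22

((0, 0, 2, 0, 0, 0); (0, 0, 1, 1, 0, 0); (0, 0, 0, 0, 0, 1); (1, 1, 0, 0, 0, 0); (0, 0, 0, 0, 4, 0); (0, 3, 0, 0, 0, 0))


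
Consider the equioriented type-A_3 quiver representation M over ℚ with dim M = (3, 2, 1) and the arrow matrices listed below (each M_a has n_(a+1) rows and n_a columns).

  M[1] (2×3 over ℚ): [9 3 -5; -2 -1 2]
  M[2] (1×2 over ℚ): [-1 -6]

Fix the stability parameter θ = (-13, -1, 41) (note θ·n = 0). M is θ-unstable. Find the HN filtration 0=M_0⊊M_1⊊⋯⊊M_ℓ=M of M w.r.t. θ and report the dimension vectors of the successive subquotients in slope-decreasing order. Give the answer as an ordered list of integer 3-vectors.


Barcode: M ≅ I[1,1], I[1,2], I[1,3]. HN layers by μ_θ (3 steps, strictly decreasing):
  μ^(1)=41; μ^(2)=-1; μ^(3)=-13

((0, 0, 1); (0, 2, 0); (3, 0, 0))
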